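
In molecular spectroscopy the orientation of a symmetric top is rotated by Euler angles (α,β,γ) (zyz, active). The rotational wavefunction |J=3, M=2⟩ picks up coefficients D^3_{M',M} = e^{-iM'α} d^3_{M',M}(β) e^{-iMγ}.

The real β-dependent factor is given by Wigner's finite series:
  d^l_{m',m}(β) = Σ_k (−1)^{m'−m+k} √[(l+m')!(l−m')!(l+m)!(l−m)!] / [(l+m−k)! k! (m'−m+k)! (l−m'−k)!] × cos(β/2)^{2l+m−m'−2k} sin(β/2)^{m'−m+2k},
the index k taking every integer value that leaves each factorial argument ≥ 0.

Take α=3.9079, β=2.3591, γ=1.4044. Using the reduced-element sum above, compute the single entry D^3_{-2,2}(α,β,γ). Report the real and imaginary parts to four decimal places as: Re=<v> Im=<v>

Split into d^3_{-2,2}(β=2.3591) × two z-phases.
Half-angle: c=0.381341, s=0.924435. N=√(1·120·120·1)=120.000000
The bounds max(0,m−m')=4 and min(l+m,l−m')=5 give 2 terms
  k=4: (−1)^0·120.0000/(24)·0.3813^2·0.9244^4 = +0.531008
  k=5: (−1)^1·120.0000/(120)·0.3813^0·0.9244^6 = -0.624104
d^3_{-2,2}(2.3591) = +0.531008 -0.624104 = -0.093096
Attach z-rotation phases: D = e^{-i(-2)(3.9079)}·(-0.093096)·e^{-i(2)(1.4044)} = -0.027032+0.089085i

Re=-0.0270 Im=0.0891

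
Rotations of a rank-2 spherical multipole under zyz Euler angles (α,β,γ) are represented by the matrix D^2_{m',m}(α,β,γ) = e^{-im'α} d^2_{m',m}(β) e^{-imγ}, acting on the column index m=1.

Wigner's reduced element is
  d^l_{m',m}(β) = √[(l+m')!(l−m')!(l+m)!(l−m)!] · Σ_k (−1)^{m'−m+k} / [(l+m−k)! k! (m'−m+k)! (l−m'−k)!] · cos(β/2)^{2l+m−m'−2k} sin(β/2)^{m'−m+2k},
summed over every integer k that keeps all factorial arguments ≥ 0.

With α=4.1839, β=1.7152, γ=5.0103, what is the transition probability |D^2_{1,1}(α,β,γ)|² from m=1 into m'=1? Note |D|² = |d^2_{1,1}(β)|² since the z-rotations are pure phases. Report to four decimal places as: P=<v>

D^2_{1,1}(4.1839,1.7152,5.0103) = e^{-i·1·4.1839}·d^2_{1,1}(1.7152)·e^{-i·1·5.0103}. Compute d first:
With c≡cos(β/2)=0.654254 and s≡sin(β/2)=0.756275, N=[6·1·6·1]^{1/2}=6.000000
The bounds max(0,m−m')=0 and min(l+m,l−m')=1 give 2 terms
  k=0: (−1)^0·6.0000/(6)·0.6543^4·0.7563^0 = +0.183226
  k=1: (−1)^1·6.0000/(2)·0.6543^2·0.7563^2 = -0.734469
d^2_{1,1}(1.7152) = +0.183226 -0.734469 = -0.551243
|D^2_{1,1}|² = |d^2_{1,1}(β)|² = (-0.551243)² = 0.303869 (the z-rotation phases have unit modulus)

P=0.3039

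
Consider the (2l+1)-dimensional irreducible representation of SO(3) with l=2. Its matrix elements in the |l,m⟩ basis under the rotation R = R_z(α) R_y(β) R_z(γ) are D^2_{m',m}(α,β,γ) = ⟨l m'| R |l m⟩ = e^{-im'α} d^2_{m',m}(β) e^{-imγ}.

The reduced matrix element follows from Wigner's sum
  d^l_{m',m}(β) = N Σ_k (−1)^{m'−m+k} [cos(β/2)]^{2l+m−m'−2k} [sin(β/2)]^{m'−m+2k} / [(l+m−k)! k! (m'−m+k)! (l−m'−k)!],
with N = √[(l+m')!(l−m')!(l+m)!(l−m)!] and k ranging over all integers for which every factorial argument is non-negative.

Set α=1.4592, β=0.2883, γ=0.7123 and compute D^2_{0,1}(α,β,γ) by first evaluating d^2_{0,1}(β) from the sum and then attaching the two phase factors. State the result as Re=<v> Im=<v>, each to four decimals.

Re=0.2527 Im=-0.2182

First d^2_{0,1}(β=0.2883), then the phase factors e^{-i(0)α} and e^{-i(1)γ}:
c=cos(0.2883/2)=0.989628, s=sin(0.2883/2)=0.143651; N=√[2·2·6·1]=4.898979
k∈{1,2} keeps every argument non-negative
  k=1: (−1)^0·4.8990/(2)·0.9896^3·0.1437^1 = +0.341037
  k=2: (−1)^1·4.8990/(2)·0.9896^1·0.1437^3 = -0.007186
d^2_{0,1}(0.2883) = +0.341037 -0.007186 = +0.333851
Attach z-rotation phases: D = e^{-i(0)(1.4592)}·(+0.333851)·e^{-i(1)(0.7123)} = +0.252679-0.218197i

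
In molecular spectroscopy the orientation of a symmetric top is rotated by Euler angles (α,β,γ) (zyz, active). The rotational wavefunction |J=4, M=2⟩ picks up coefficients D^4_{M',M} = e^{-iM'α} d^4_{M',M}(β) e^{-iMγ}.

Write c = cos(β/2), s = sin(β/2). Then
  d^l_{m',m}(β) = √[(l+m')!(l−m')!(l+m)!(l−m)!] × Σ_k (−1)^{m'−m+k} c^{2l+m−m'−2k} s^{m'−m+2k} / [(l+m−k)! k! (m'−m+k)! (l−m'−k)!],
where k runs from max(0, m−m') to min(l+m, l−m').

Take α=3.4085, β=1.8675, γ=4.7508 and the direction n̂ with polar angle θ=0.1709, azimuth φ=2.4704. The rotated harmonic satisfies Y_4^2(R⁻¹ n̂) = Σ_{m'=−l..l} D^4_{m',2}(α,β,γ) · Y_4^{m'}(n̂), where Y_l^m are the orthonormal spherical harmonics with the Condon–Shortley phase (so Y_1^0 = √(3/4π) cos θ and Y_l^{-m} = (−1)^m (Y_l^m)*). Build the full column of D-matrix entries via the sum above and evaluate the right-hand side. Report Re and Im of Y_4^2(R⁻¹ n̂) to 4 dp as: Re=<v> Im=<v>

Need the full column D^4_{m',2} for m'=−4..4 at α=3.4085, β=1.8675, γ=4.7508.
cos(β/2)=0.594824, sin(β/2)=0.803856
d^4_{-4,2}: single k=6 term ⇒ +0.505156;  D = -0.276833-0.422547i
d^4_{-3,2}: k∈[5..6] ⇒ +0.792943 -0.482726 = +0.310217;  D = +0.232423+0.205460i
d^4_{-2,2}: k∈[4..6] ⇒ +0.784075 -1.145587 +0.174352 = -0.187159;  D = +0.167954+0.082584i
d^4_{-1,2}: k∈[3..5] ⇒ +0.547005 -1.498521 +0.547360 = -0.404156;  D = -0.396876-0.076362i
d^4_{0,2}: k∈[2..4] ⇒ +0.271524 -1.322381 +0.905666 = -0.145191;  D = +0.144763-0.011143i
d^4_{1,2}: k∈[1..3] ⇒ +0.089853 -0.820508 +0.999014 = +0.268359;  D = +0.252661-0.090437i
d^4_{2,2}: k∈[0..2] ⇒ +0.015671 -0.343453 +0.784075 = +0.456293;  D = -0.373833+0.261634i
d^4_{3,2}: k∈[0..1] ⇒ -0.079243 +0.434172 = +0.354929;  D = +0.226815-0.273001i
d^4_{4,2}: single k=0 term ⇒ +0.151449;  D = -0.062631+0.137891i
Y_4^{m'}(θ=0.1709,φ=2.4704) and Σ D·Y over m':
  (-0.2768-0.4225i)·(-0.0003+0.0002i)  (+0.2324+0.2055i)·(+0.0026-0.0055i)  (+0.1680+0.0826i)·(+0.0127+0.0546i)  (-0.3969-0.0764i)·(-0.2358-0.1873i)  (+0.1448-0.0111i)·(+0.7270+0.0000i)  (+0.2527-0.0904i)·(+0.2358-0.1873i)  (-0.3738+0.2616i)·(+0.0127-0.0546i)  (+0.2268-0.2730i)·(-0.0026-0.0055i)  (-0.0626+0.1379i)·(-0.0003-0.0002i)
Y_4^2(R⁻¹ n̂) = +0.234171+0.048345i

Re=0.2342 Im=0.0483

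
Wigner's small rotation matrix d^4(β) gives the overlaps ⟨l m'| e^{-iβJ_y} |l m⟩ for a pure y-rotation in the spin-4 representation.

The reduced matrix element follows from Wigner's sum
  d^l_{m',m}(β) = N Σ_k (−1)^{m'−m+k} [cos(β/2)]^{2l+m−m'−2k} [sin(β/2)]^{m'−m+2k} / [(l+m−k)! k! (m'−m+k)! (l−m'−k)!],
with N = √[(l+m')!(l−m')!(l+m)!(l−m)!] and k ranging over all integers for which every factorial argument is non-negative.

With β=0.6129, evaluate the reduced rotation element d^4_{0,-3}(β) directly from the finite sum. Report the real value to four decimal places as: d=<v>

d=-0.2303

d^4_{0,-3}(β=0.6129) via Wigner's sum:
c=cos(0.6129/2)=0.953411, s=sin(0.6129/2)=0.301676; N=√[24·24·1·5040]=1703.830978
The bounds max(0,m−m')=0 and min(l+m,l−m')=1 give 2 terms
  k=0: (−1)^3·1703.8310/(144)·0.9534^5·0.3017^3 = -0.255909
  k=1: (−1)^4·1703.8310/(144)·0.9534^3·0.3017^5 = +0.025622
d^4_{0,-3}(0.6129) = -0.255909 +0.025622 = -0.230287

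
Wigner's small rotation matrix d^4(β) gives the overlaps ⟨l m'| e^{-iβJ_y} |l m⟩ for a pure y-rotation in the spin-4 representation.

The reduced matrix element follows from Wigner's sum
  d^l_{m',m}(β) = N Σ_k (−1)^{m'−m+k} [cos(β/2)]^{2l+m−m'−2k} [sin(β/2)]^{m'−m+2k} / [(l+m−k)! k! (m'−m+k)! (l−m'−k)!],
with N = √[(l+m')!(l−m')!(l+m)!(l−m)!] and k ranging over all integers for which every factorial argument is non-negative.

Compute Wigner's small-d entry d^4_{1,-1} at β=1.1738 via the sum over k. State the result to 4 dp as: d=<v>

d^4_{1,-1}(β=1.1738) via Wigner's sum:
Half-angle: c=0.832661, s=0.553782. N=√(120·6·6·120)=720.000000
The bounds max(0,m−m')=0 and min(l+m,l−m')=3 give 4 terms
  k=0: (−1)^2·720.0000/(72)·0.8327^6·0.5538^2 = +1.022090
  k=1: (−1)^3·720.0000/(24)·0.8327^4·0.5538^4 = -1.356287
  k=2: (−1)^4·720.0000/(48)·0.8327^2·0.5538^6 = +0.299960
  k=3: (−1)^5·720.0000/(720)·0.8327^0·0.5538^8 = -0.008845
d^4_{1,-1}(1.1738) = +1.022090 -1.356287 +0.299960 -0.008845 = -0.043083

d=-0.0431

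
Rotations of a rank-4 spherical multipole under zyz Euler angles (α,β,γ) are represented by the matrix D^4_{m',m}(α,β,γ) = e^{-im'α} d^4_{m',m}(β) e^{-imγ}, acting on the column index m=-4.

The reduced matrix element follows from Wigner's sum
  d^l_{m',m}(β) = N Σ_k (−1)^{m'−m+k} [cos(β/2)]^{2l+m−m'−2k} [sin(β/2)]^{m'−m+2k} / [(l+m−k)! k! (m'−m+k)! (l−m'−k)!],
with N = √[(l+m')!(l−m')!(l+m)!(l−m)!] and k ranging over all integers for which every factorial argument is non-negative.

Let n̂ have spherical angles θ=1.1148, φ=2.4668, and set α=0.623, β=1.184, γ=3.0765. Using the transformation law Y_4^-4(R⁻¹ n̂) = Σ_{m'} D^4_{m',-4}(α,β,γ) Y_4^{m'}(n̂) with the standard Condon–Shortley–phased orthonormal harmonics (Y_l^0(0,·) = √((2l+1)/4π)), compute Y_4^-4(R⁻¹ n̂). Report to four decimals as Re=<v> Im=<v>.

Re=-0.3103 Im=-0.3113

Need the full column D^4_{m',-4} for m'=−4..4 at α=0.623, β=1.184, γ=3.0765.
cos(β/2)=0.829826, sin(β/2)=0.558022
d^4_{-4,-4}: single k=0 term ⇒ +0.224852;  D = -0.138009+0.177517i
d^4_{-3,-4}: single k=0 term ⇒ -0.427668;  D = +0.016176-0.427362i
d^4_{-2,-4}: single k=0 term ⇒ +0.538028;  D = +0.297173+0.448510i
d^4_{-1,-4}: single k=0 term ⇒ -0.511662;  D = -0.478388-0.181504i
d^4_{0,-4}: single k=0 term ⇒ +0.384682;  D = +0.371717-0.099032i
d^4_{1,-4}: single k=0 term ⇒ -0.231372;  D = -0.146817+0.178824i
d^4_{2,-4}: single k=0 term ⇒ +0.110017;  D = +0.007083-0.109789i
d^4_{3,-4}: single k=0 term ⇒ -0.039545;  D = +0.020958+0.033535i
d^4_{4,-4}: single k=0 term ⇒ +0.009402;  D = -0.008699-0.003568i
Y_4^{m'}(θ=1.1148,φ=2.4668) and Σ D·Y over m':
  (-0.1380+0.1775i)·(-0.2599+0.1231i)  (+0.0162-0.4274i)·(+0.1748-0.3586i)  (+0.2972+0.4485i)·(+0.0211+0.0940i)  (-0.4784-0.1815i)·(+0.2399+0.1919i)  (+0.3717-0.0990i)·(-0.1588+0.0000i)  (-0.1468+0.1788i)·(-0.2399+0.1919i)  (+0.0071-0.1098i)·(+0.0211-0.0940i)  (+0.0210+0.0335i)·(-0.1748-0.3586i)  (-0.0087-0.0036i)·(-0.2599-0.1231i)
Y_4^-4(R⁻¹ n̂) = -0.310344-0.311276i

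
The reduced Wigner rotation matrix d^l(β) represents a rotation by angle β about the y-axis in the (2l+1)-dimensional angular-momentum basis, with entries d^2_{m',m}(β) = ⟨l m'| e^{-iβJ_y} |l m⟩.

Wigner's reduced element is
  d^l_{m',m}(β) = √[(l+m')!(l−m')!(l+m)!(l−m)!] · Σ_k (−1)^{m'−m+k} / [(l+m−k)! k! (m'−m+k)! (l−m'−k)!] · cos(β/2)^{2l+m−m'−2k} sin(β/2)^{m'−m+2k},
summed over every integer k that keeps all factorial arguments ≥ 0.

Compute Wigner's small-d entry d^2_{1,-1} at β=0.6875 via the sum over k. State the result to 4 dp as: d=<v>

d=0.2891

d^2_{1,-1}(β=0.6875) via Wigner's sum:
c=cos(0.6875/2)=0.941497, s=sin(0.6875/2)=0.337020; N=√[6·1·1·6]=6.000000
k∈{0,1} keeps every argument non-negative
  k=0: (−1)^2·6.0000/(2)·0.9415^2·0.3370^2 = +0.302045
  k=1: (−1)^3·6.0000/(6)·0.9415^0·0.3370^4 = -0.012901
d^2_{1,-1}(0.6875) = +0.302045 -0.012901 = +0.289144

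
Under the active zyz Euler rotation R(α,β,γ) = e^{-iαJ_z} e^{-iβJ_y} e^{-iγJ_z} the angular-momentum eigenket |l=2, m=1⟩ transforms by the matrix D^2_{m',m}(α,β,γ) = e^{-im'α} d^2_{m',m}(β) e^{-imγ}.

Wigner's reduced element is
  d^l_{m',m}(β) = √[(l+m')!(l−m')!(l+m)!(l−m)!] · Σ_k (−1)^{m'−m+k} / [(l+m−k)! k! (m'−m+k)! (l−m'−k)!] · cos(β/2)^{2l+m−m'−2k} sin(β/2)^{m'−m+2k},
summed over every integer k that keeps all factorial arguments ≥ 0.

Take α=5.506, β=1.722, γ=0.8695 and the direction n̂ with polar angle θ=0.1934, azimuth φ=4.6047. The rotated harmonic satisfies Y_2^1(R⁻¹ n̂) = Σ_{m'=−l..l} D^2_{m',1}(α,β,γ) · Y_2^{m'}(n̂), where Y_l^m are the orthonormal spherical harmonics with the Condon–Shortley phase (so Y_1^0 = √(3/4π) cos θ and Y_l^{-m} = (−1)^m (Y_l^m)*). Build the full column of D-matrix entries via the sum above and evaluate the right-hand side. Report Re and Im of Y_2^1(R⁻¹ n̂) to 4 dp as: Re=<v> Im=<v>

Need the full column D^2_{m',1} for m'=−2..2 at α=5.506, β=1.722, γ=0.8695.
cos(β/2)=0.651679, sin(β/2)=0.758495
d^2_{-2,1}: single k=3 term ⇒ +0.568750;  D = -0.428443-0.374050i
d^2_{-1,1}: k∈[2..3] ⇒ +0.732983 -0.330986 = +0.401997;  D = -0.030478-0.400840i
d^2_{0,1}: k∈[1..2] ⇒ +0.514197 -0.696574 = -0.182376;  D = -0.117671+0.139337i
d^2_{1,1}: k∈[0..1] ⇒ +0.180358 -0.732983 = -0.552625;  D = -0.550272+0.050943i
d^2_{2,1}: single k=0 term ⇒ -0.419840;  D = -0.325167-0.265580i
Y_2^{m'}(θ=0.1934,φ=4.6047) and Σ D·Y over m':
  (-0.4284-0.3741i)·(-0.0139-0.0030i)  (-0.0305-0.4008i)·(-0.0157+0.1449i)  (-0.1177+0.1393i)·(+0.5958+0.0000i)  (-0.5503+0.0509i)·(+0.0157+0.1449i)  (-0.3252-0.2656i)·(-0.0139+0.0030i)
Y_2^1(R⁻¹ n̂) = -0.017390+0.015195i

Re=-0.0174 Im=0.0152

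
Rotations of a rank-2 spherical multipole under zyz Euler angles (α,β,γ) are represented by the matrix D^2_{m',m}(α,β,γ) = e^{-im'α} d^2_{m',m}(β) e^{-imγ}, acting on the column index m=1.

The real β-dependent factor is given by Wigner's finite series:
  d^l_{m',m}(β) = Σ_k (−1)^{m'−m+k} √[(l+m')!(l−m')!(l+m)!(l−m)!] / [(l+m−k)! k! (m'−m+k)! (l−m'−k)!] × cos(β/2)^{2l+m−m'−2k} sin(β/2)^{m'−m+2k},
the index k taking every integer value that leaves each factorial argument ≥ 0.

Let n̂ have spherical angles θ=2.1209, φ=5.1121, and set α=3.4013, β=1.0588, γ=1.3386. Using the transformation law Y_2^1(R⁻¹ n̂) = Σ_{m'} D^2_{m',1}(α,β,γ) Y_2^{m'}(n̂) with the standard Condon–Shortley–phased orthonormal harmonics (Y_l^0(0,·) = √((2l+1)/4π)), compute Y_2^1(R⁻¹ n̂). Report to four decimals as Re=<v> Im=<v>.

Need the full column D^2_{m',1} for m'=−2..2 at α=3.4013, β=1.0588, γ=1.3386.
cos(β/2)=0.863110, sin(β/2)=0.505016
d^2_{-2,1}: single k=3 term ⇒ +0.222336;  D = +0.151815-0.162437i
d^2_{-1,1}: k∈[2..3] ⇒ +0.569985 -0.065046 = +0.504939;  D = -0.238485+0.445071i
d^2_{0,1}: k∈[1..2] ⇒ +0.795388 -0.272305 = +0.523083;  D = +0.120369-0.509045i
d^2_{1,1}: k∈[0..1] ⇒ +0.554964 -0.569985 = -0.015021;  D = -0.000413-0.015015i
d^2_{2,1}: single k=0 term ⇒ -0.649432;  D = +0.183975+0.622828i
Y_2^{m'}(θ=2.1209,φ=5.1121) and Σ D·Y over m':
  (+0.1518-0.1624i)·(-0.1957+0.2013i)  (-0.2385+0.4451i)·(-0.1340-0.3171i)  (+0.1204-0.5090i)·(-0.0568+0.0000i)  (-0.0004-0.0150i)·(+0.1340-0.3171i)  (+0.1840+0.6228i)·(-0.1957-0.2013i)
Y_2^1(R⁻¹ n̂) = +0.253779-0.053524i

Re=0.2538 Im=-0.0535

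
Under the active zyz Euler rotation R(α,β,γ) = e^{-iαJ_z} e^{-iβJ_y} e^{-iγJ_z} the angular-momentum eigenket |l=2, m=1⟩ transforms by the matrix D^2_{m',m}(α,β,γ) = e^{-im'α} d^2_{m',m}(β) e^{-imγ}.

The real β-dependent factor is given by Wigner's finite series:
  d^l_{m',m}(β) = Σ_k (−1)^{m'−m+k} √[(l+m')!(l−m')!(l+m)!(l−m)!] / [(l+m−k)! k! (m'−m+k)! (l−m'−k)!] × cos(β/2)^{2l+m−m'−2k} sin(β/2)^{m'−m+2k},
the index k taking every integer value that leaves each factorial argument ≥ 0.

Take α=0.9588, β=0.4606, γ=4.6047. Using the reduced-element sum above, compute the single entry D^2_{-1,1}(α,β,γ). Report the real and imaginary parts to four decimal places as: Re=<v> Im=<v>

Re=-0.1274 Im=0.0703

D^2_{-1,1}(0.9588,0.4606,4.6047) = e^{-i·-1·0.9588}·d^2_{-1,1}(0.4606)·e^{-i·1·4.6047}. Compute d first:
Half-angle: c=0.973598, s=0.228270. N=√(1·6·6·1)=6.000000
k: max(0,(1)−(-1))=2 … min(2+(1),2−(-1))=3
  k=2: (−1)^0·6.0000/(2)·0.9736^2·0.2283^2 = +0.148176
  k=3: (−1)^1·6.0000/(6)·0.9736^0·0.2283^4 = -0.002715
d^2_{-1,1}(0.4606) = +0.148176 -0.002715 = +0.145460
D = (+0.574503+0.818503i)·(+0.145460)·(-0.107481+0.994207i) = -0.127352+0.070287i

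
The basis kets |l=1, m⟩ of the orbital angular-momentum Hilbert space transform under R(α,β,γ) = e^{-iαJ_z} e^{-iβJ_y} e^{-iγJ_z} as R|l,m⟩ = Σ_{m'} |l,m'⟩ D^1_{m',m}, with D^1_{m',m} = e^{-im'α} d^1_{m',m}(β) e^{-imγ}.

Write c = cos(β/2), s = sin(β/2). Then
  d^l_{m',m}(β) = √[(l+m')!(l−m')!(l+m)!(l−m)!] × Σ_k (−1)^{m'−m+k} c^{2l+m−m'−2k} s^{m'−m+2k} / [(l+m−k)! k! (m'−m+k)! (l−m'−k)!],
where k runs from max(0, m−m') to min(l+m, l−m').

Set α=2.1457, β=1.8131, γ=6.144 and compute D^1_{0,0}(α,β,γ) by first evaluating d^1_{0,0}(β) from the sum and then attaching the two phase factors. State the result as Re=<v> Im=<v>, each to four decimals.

Re=-0.2399 Im=0.0000

Split into d^1_{0,0}(β=1.8131) × two z-phases.
c=cos(1.8131/2)=0.616466, s=sin(1.8131/2)=0.787382; N=√[1·1·1·1]=1.000000
k: max(0,(0)−(0))=0 … min(1+(0),1−(0))=1
  k=0: (−1)^0·1.0000/(1)·0.6165^2·0.7874^0 = +0.380030
  k=1: (−1)^1·1.0000/(1)·0.6165^0·0.7874^2 = -0.619970
d^1_{0,0}(1.8131) = +0.380030 -0.619970 = -0.239940
Attach z-rotation phases: D = e^{-i(0)(2.1457)}·(-0.239940)·e^{-i(0)(6.144)} = -0.239940+0.000000i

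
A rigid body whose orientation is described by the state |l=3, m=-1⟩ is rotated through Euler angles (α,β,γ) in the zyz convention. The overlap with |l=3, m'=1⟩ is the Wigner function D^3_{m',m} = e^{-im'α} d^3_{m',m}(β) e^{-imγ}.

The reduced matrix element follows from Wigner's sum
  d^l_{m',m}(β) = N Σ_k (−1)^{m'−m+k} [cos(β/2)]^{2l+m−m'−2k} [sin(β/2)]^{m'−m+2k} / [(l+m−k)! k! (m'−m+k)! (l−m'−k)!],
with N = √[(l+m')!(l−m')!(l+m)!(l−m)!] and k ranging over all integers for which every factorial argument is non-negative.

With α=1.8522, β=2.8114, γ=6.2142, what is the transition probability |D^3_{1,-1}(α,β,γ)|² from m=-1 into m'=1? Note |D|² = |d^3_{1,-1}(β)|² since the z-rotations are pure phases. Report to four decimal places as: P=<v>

D^3_{1,-1}(1.8522,2.8114,6.2142) = e^{-i·1·1.8522}·d^3_{1,-1}(2.8114)·e^{-i·-1·6.2142}. Compute d first:
With c≡cos(β/2)=0.164347 and s≡sin(β/2)=0.986403, N=[24·2·2·24]^{1/2}=48.000000
k: max(0,(-1)−(1))=0 … min(3+(-1),3−(1))=2
  k=0: (−1)^2·48.0000/(8)·0.1643^4·0.9864^2 = +0.004259
  k=1: (−1)^3·48.0000/(6)·0.1643^2·0.9864^4 = -0.204565
  k=2: (−1)^4·48.0000/(48)·0.1643^0·0.9864^6 = +0.921139
d^3_{1,-1}(2.8114) = +0.004259 -0.204565 +0.921139 = +0.720832
|D^3_{1,-1}|² = |d^3_{1,-1}(β)|² = (+0.720832)² = 0.519599 (the z-rotation phases have unit modulus)

P=0.5196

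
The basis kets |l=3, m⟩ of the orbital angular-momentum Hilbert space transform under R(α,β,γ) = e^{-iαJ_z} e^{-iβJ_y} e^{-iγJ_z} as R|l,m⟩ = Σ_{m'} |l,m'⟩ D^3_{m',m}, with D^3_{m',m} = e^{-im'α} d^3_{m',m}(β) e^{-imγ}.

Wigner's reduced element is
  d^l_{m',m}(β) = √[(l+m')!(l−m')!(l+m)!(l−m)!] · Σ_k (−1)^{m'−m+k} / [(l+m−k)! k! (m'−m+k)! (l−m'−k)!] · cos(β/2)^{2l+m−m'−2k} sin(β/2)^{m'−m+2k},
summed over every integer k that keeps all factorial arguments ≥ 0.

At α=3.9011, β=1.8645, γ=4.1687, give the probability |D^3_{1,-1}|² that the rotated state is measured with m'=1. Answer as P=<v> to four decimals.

P=0.1808

Split into d^3_{1,-1}(β=1.8645) × two z-phases.
c=cos(1.8645/2)=0.596029, s=sin(1.8645/2)=0.802963; N=√[24·2·2·24]=48.000000
The bounds max(0,m−m')=0 and min(l+m,l−m')=2 give 3 terms
  k=0: (−1)^2·48.0000/(8)·0.5960^4·0.8030^2 = +0.488215
  k=1: (−1)^3·48.0000/(6)·0.5960^2·0.8030^4 = -1.181427
  k=2: (−1)^4·48.0000/(48)·0.5960^0·0.8030^6 = +0.268024
d^3_{1,-1}(1.8645) = +0.488215 -1.181427 +0.268024 = -0.425187
|D^3_{1,-1}|² = |d^3_{1,-1}(β)|² = (-0.425187)² = 0.180784 (the z-rotation phases have unit modulus)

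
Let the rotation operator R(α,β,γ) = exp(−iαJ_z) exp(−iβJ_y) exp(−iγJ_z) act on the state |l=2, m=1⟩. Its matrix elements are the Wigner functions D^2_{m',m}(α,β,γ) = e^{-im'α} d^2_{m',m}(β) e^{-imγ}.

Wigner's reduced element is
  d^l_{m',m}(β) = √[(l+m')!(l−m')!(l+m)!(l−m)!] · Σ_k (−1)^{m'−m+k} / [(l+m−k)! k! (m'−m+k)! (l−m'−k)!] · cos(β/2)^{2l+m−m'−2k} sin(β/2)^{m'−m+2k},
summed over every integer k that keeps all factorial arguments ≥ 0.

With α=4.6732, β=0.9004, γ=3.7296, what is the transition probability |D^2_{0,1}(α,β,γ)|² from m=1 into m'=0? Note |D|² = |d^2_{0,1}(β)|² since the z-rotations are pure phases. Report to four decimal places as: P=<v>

P=0.3555

Split into d^2_{0,1}(β=0.9004) × two z-phases.
Half-angle: c=0.900360, s=0.435146. N=√(2·2·6·1)=4.898979
The bounds max(0,m−m')=1 and min(l+m,l−m')=2 give 2 terms
  k=1: (−1)^0·4.8990/(2)·0.9004^3·0.4351^1 = +0.777963
  k=2: (−1)^1·4.8990/(2)·0.9004^1·0.4351^3 = -0.181717
d^2_{0,1}(0.9004) = +0.777963 -0.181717 = +0.596246
|D^2_{0,1}|² = |d^2_{0,1}(β)|² = (+0.596246)² = 0.355509 (the z-rotation phases have unit modulus)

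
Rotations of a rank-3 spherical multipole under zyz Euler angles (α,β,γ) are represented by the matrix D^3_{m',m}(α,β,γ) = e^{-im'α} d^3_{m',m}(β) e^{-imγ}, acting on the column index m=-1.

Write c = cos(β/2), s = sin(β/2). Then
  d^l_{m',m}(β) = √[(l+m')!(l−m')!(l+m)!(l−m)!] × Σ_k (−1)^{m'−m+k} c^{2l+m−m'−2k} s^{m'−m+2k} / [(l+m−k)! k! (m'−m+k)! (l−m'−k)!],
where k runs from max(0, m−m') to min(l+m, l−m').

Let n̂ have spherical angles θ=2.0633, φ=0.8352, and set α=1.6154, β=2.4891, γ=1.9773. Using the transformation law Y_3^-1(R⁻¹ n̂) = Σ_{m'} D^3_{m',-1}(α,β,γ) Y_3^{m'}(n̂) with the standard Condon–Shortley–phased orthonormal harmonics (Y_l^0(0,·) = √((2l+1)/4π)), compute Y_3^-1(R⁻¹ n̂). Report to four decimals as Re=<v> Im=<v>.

Re=-0.2918 Im=-0.2632

Need the full column D^3_{m',-1} for m'=−3..3 at α=1.6154, β=2.4891, γ=1.9773.
cos(β/2)=0.320490, sin(β/2)=0.947252
d^3_{-3,-1}: single k=2 term ⇒ +0.036663;  D = +0.031441+0.018860i
d^3_{-2,-1}: k∈[1..2] ⇒ +0.010128 -0.176957 = -0.166829;  D = -0.079353+0.146748i
d^3_{-1,-1}: k∈[0..2] ⇒ +0.001084 -0.075732 +0.496182 = +0.421534;  D = -0.379366-0.183773i
d^3_{0,-1}: k∈[0..2] ⇒ -0.011095 +0.290771 -0.846705 = -0.567030;  D = +0.224204-0.520822i
d^3_{1,-1}: k∈[0..2] ⇒ +0.056799 -0.661577 +0.722426 = +0.117648;  D = +0.110027+0.041653i
d^3_{2,-1}: k∈[0..1] ⇒ -0.176957 +0.772933 = +0.595975;  D = +0.185944-0.566226i
d^3_{3,-1}: single k=0 term ⇒ +0.320284;  D = -0.308450-0.086261i
Y_3^{m'}(θ=2.0633,φ=0.8352) and Σ D·Y over m':
  (+0.0314+0.0189i)·(-0.2296-0.1695i)  (-0.0794+0.1467i)·(+0.0373+0.3733i)  (-0.3794-0.1838i)·(+0.0225-0.0249i)  (+0.2242-0.5208i)·(+0.3321+0.0000i)  (+0.1100+0.0417i)·(-0.0225-0.0249i)  (+0.1859-0.5662i)·(+0.0373-0.3733i)  (-0.3084-0.0863i)·(+0.2296-0.1695i)
Y_3^-1(R⁻¹ n̂) = -0.291777-0.263210i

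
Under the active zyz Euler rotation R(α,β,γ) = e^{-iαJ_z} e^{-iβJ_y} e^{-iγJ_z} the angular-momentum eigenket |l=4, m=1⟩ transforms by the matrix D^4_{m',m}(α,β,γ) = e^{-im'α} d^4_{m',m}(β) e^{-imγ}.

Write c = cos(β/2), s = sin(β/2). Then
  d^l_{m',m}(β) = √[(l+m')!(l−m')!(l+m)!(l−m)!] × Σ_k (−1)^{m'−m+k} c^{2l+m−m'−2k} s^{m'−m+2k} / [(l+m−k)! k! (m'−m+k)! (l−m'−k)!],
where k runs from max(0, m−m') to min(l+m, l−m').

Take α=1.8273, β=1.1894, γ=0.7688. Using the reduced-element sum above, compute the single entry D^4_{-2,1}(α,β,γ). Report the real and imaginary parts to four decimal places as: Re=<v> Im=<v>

Split into d^4_{-2,1}(β=1.1894) × two z-phases.
c=cos(1.1894/2)=0.828317, s=sin(1.1894/2)=0.560260; N=√[2·720·120·6]=1018.233765
Admissible k: 3..5 (factorial args all ≥0)
  k=3: (−1)^0·1018.2338/(72)·0.8283^5·0.5603^3 = +0.969765
  k=4: (−1)^1·1018.2338/(48)·0.8283^3·0.5603^5 = -0.665495
  k=5: (−1)^2·1018.2338/(240)·0.8283^1·0.5603^7 = +0.060892
d^4_{-2,1}(1.1894) = +0.969765 -0.665495 +0.060892 = +0.365162
D = (-0.871272-0.490800i)·(+0.365162)·(+0.718746-0.695273i) = -0.353281+0.092391i

Re=-0.3533 Im=0.0924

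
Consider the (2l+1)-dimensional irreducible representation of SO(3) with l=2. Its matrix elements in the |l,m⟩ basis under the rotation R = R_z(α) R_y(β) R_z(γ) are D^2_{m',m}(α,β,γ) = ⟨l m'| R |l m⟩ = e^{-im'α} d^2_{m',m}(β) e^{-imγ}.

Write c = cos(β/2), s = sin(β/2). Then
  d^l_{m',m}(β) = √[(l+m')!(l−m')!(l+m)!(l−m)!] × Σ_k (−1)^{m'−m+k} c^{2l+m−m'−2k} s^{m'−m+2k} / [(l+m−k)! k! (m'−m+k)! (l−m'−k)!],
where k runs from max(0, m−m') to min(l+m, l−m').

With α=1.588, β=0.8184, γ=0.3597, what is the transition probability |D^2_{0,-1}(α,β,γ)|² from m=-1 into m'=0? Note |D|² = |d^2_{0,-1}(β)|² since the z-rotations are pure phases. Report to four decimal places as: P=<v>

P=0.3734

Split into d^2_{0,-1}(β=0.8184) × two z-phases.
With c≡cos(β/2)=0.917439 and s≡sin(β/2)=0.397876, N=[2·2·1·6]^{1/2}=4.898979
k∈{0,1} keeps every argument non-negative
  k=0: (−1)^1·4.8990/(2)·0.9174^3·0.3979^1 = -0.752584
  k=1: (−1)^2·4.8990/(2)·0.9174^1·0.3979^3 = +0.141545
d^2_{0,-1}(0.8184) = -0.752584 +0.141545 = -0.611039
|D^2_{0,-1}|² = |d^2_{0,-1}(β)|² = (-0.611039)² = 0.373369 (the z-rotation phases have unit modulus)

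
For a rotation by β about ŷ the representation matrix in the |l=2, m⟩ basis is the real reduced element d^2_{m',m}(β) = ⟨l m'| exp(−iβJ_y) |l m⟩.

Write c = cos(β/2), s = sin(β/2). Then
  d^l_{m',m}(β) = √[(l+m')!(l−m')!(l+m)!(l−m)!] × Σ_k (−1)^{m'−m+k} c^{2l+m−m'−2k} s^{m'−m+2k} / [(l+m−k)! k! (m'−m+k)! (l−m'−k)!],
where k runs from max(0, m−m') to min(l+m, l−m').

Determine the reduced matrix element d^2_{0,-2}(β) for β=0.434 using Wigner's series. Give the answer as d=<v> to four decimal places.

d^2_{0,-2}(β=0.434) via Wigner's sum:
With c≡cos(β/2)=0.976548 and s≡sin(β/2)=0.215301, N=[2·2·1·24]^{1/2}=9.797959
k: max(0,(-2)−(0))=0 … min(2+(-2),2−(0))=0
  k=0: (−1)^2·9.7980/(4)·0.9765^2·0.2153^2 = +0.108282
d^2_{0,-2}(0.434) = +0.108282

d=0.1083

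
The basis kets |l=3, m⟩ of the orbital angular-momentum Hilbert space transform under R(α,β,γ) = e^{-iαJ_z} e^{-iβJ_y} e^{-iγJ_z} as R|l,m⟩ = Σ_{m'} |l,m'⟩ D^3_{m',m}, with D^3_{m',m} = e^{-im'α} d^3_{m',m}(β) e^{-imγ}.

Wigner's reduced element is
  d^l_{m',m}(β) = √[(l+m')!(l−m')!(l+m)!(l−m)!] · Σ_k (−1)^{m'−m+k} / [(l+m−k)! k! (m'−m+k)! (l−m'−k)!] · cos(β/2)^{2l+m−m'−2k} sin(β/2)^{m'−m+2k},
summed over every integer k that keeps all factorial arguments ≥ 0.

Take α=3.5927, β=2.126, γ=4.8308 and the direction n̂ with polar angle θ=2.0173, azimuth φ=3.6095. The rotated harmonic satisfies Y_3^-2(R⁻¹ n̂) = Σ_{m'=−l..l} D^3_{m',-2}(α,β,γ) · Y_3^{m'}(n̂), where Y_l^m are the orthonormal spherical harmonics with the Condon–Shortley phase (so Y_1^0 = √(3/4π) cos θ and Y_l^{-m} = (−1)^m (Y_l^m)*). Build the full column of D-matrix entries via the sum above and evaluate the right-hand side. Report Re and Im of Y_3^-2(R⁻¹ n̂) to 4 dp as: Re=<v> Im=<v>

Need the full column D^3_{m',-2} for m'=−3..3 at α=3.5927, β=2.126, γ=4.8308.
cos(β/2)=0.486253, sin(β/2)=0.873818
d^3_{-3,-2}: single k=1 term ⇒ +0.058185;  D = -0.001126+0.058174i
d^3_{-2,-2}: k∈[0..1] ⇒ +0.013218 -0.213433 = -0.200214;  D = +0.083784+0.181841i
d^3_{-1,-2}: k∈[0..1] ⇒ -0.075116 +0.485154 = +0.410038;  D = +0.316780+0.260349i
d^3_{0,-2}: k∈[0..1] ⇒ +0.233804 -0.755039 = -0.521235;  D = +0.506687+0.122289i
d^3_{1,-2}: k∈[0..1] ⇒ -0.485154 +0.783371 = +0.298217;  D = +0.291396-0.063416i
d^3_{2,-2}: k∈[0..1] ⇒ +0.689253 -0.445171 = +0.244082;  D = -0.192013+0.150689i
d^3_{3,-2}: single k=0 term ⇒ -0.606797;  D = -0.266281+0.545249i
Y_3^{m'}(θ=2.0173,φ=3.6095) and Σ D·Y over m':
  (-0.0011+0.0582i)·(-0.0509+0.3019i)  (+0.0838+0.1818i)·(-0.2130+0.2890i)  (+0.3168+0.2603i)·(+0.0176-0.0089i)  (+0.5067+0.1223i)·(+0.3332+0.0000i)  (+0.2914-0.0634i)·(-0.0176-0.0089i)  (-0.1920+0.1507i)·(-0.2130-0.2890i)  (-0.2663+0.5452i)·(+0.0509+0.3019i)
Y_3^-2(R⁻¹ n̂) = -0.010598-0.005991i

Re=-0.0106 Im=-0.0060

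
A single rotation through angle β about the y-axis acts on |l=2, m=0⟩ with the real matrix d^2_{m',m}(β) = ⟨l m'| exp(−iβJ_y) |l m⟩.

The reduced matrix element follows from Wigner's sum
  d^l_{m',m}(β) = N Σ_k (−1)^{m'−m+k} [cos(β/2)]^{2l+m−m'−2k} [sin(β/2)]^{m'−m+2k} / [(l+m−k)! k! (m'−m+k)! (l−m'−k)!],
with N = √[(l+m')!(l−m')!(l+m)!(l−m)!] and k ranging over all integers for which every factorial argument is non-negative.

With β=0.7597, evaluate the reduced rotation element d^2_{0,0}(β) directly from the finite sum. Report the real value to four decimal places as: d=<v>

d^2_{0,0}(β=0.7597) via Wigner's sum:
c=cos(0.7597/2)=0.928720, s=sin(0.7597/2)=0.370781; N=√[2·2·2·2]=4.000000
Admissible k: 0..2 (factorial args all ≥0)
  k=0: (−1)^0·4.0000/(4)·0.9287^4·0.3708^0 = +0.743943
  k=1: (−1)^1·4.0000/(1)·0.9287^2·0.3708^2 = -0.474313
  k=2: (−1)^2·4.0000/(4)·0.9287^0·0.3708^4 = +0.018900
d^2_{0,0}(0.7597) = +0.743943 -0.474313 +0.018900 = +0.288530

d=0.2885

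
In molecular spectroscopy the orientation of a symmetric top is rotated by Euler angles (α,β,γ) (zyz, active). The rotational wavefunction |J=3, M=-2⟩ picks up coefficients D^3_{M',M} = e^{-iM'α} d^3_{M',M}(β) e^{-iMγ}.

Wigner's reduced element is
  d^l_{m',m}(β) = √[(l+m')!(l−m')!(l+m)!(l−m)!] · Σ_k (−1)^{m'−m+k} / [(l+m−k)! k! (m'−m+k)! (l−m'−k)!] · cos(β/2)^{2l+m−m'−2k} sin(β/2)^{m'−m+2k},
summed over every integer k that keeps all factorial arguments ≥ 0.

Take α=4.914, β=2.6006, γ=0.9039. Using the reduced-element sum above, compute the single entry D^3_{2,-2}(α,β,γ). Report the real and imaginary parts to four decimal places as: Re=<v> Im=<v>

Re=0.0815 Im=0.4861

Split into d^3_{2,-2}(β=2.6006) × two z-phases.
c=cos(2.6006/2)=0.267210, s=sin(2.6006/2)=0.963638; N=√[120·1·1·120]=120.000000
k∈{0,1} keeps every argument non-negative
  k=0: (−1)^4·120.0000/(24)·0.2672^2·0.9636^4 = +0.307844
  k=1: (−1)^5·120.0000/(120)·0.2672^0·0.9636^6 = -0.800727
d^3_{2,-2}(2.6006) = +0.307844 -0.800727 = -0.492883
Phases: e^{-i·(2)·4.914}=-0.919801+0.392384i, e^{-i·(-2)·0.9039}=-0.234791+0.972046i ⇒ D=+0.081549+0.486090i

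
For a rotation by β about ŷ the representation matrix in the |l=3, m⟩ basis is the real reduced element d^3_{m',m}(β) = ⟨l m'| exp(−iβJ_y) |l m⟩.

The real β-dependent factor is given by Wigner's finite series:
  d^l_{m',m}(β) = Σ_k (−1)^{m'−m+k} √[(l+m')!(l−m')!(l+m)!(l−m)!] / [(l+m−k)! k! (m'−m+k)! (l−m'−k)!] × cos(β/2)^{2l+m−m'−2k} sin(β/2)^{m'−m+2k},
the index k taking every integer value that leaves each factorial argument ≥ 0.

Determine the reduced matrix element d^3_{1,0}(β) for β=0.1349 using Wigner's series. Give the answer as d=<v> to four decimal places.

d^3_{1,0}(β=0.1349) via Wigner's sum:
With c≡cos(β/2)=0.997726 and s≡sin(β/2)=0.067399, N=[24·2·6·6]^{1/2}=41.569219
k: max(0,(0)−(1))=0 … min(3+(0),3−(1))=2
  k=0: (−1)^1·41.5692/(12)·0.9977^5·0.0674^1 = -0.230834
  k=1: (−1)^2·41.5692/(4)·0.9977^3·0.0674^3 = +0.003160
  k=2: (−1)^3·41.5692/(12)·0.9977^1·0.0674^5 = -0.000005
d^3_{1,0}(0.1349) = -0.230834 +0.003160 -0.000005 = -0.227679

d=-0.2277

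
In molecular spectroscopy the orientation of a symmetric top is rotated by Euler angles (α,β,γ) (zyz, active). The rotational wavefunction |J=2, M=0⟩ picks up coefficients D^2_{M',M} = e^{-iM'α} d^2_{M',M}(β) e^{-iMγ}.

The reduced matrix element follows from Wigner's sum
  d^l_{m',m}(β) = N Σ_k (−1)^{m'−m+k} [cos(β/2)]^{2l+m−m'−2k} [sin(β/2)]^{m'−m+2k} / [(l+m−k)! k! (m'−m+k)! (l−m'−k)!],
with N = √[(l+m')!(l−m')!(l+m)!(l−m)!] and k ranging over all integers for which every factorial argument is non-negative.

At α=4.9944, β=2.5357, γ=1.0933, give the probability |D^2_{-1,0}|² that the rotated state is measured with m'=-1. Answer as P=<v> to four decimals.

P=0.3287

First d^2_{-1,0}(β=2.5357), then the phase factors e^{-i(-1)α} and e^{-i(0)γ}:
With c≡cos(β/2)=0.298334 and s≡sin(β/2)=0.954462, N=[1·6·2·2]^{1/2}=4.898979
Admissible k: 1..2 (factorial args all ≥0)
  k=1: (−1)^0·4.8990/(2)·0.2983^3·0.9545^1 = +0.062078
  k=2: (−1)^1·4.8990/(2)·0.2983^1·0.9545^3 = -0.635409
d^2_{-1,0}(2.5357) = +0.062078 -0.635409 = -0.573330
|D^2_{-1,0}|² = |d^2_{-1,0}(β)|² = (-0.573330)² = 0.328708 (the z-rotation phases have unit modulus)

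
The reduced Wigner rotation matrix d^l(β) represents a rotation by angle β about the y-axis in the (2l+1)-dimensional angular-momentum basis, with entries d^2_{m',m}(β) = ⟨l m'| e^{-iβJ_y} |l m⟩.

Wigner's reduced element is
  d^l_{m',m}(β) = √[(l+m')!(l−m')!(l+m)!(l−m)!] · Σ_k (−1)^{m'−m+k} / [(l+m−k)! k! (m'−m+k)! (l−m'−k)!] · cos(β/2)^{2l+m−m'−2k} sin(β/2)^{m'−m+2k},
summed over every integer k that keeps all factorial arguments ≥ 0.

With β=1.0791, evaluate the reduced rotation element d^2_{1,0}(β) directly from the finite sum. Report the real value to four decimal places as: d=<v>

d^2_{1,0}(β=1.0791) via Wigner's sum:
Half-angle: c=0.857940, s=0.513750. N=√(6·1·2·2)=4.898979
The bounds max(0,m−m')=0 and min(l+m,l−m')=1 give 2 terms
  k=0: (−1)^1·4.8990/(2)·0.8579^3·0.5137^1 = -0.794691
  k=1: (−1)^2·4.8990/(2)·0.8579^1·0.5137^3 = +0.284963
d^2_{1,0}(1.0791) = -0.794691 +0.284963 = -0.509728

d=-0.5097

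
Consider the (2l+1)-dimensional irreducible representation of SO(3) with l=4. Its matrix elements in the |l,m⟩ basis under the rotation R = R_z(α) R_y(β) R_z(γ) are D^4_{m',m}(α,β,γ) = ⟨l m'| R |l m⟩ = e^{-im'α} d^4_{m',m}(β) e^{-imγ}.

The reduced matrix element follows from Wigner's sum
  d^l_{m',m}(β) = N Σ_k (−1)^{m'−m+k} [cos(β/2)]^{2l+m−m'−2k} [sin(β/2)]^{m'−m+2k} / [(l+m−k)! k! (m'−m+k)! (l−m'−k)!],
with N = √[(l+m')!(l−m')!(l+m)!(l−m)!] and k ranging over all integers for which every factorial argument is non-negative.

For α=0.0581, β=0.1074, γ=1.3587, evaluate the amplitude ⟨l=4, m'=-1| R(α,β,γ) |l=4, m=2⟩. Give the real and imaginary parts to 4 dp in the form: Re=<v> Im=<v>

First d^4_{-1,2}(β=0.1074), then the phase factors e^{-i(-1)α} and e^{-i(2)γ}:
c=cos(0.1074/2)=0.998559, s=sin(0.1074/2)=0.053674; N=√[6·120·720·2]=1018.233765
k∈{3,4,5} keeps every argument non-negative
  k=3: (−1)^0·1018.2338/(72)·0.9986^5·0.0537^3 = +0.002171
  k=4: (−1)^1·1018.2338/(48)·0.9986^3·0.0537^5 = -0.000009
  k=5: (−1)^2·1018.2338/(240)·0.9986^1·0.0537^7 = +0.000000
d^4_{-1,2}(0.1074) = +0.002171 -0.000009 +0.000000 = +0.002162
Attach z-rotation phases: D = e^{-i(-1)(0.0581)}·(+0.002162)·e^{-i(2)(1.3587)} = -0.001915-0.001003i

Re=-0.0019 Im=-0.0010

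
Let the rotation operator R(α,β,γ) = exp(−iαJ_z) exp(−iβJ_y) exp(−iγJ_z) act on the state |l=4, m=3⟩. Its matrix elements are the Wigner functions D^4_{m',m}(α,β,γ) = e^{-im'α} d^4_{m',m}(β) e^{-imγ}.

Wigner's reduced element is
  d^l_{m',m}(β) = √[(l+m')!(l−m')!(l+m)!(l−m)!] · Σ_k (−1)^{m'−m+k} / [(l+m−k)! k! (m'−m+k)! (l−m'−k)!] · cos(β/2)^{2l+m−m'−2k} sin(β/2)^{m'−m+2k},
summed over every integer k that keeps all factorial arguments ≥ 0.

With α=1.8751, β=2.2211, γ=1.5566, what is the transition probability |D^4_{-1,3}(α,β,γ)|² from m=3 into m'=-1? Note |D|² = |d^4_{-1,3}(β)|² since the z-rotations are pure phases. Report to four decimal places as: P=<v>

Split into d^4_{-1,3}(β=2.2211) × two z-phases.
Half-angle: c=0.444169, s=0.895943. N=√(6·120·5040·1)=1904.940944
Admissible k: 4..5 (factorial args all ≥0)
  k=4: (−1)^0·1904.9409/(144)·0.4442^4·0.8959^4 = +0.331767
  k=5: (−1)^1·1904.9409/(240)·0.4442^2·0.8959^6 = -0.809933
d^4_{-1,3}(2.2211) = +0.331767 -0.809933 = -0.478166
|D^4_{-1,3}|² = |d^4_{-1,3}(β)|² = (-0.478166)² = 0.228643 (the z-rotation phases have unit modulus)

P=0.2286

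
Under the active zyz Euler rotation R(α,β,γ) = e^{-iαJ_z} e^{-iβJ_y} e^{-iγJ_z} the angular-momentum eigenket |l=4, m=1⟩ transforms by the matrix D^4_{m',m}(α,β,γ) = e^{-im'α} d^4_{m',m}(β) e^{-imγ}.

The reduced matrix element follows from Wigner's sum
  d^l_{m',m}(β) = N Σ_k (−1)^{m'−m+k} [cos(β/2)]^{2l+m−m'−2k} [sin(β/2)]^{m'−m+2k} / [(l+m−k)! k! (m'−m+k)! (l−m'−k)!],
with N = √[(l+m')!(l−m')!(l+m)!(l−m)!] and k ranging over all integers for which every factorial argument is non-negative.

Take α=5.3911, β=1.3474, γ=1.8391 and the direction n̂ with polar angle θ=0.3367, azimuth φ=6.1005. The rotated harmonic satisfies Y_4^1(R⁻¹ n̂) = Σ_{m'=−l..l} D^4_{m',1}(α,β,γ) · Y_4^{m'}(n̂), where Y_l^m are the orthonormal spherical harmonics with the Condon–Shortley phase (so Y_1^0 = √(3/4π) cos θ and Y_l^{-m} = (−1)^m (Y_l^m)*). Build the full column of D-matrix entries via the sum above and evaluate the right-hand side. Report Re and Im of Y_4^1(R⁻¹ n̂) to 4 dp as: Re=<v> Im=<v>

Re=0.1462 Im=0.2600

Need the full column D^4_{m',1} for m'=−4..4 at α=5.3911, β=1.3474, γ=1.8391.
cos(β/2)=0.781519, sin(β/2)=0.623882
d^4_{-4,1}: single k=5 term ⇒ +0.337617;  D = +0.216218+0.259296i
d^4_{-3,1}: k∈[4..5] ⇒ +0.747629 -0.285866 = +0.461762;  D = -0.090395+0.452828i
d^4_{-2,1}: k∈[3..5] ⇒ +1.001195 -0.957053 +0.121981 = +0.166123;  D = -0.147221+0.076959i
d^4_{-1,1}: k∈[2..5] ⇒ +0.886831 -1.695462 +0.540237 -0.022952 = -0.291346;  D = +0.267153+0.116242i
d^4_{0,1}: k∈[1..4] ⇒ +0.496813 -1.899635 +1.210587 -0.128579 = -0.320814;  D = +0.085047+0.309336i
d^4_{1,1}: k∈[0..3] ⇒ +0.139160 -1.330246 +1.695462 -0.360158 = +0.144218;  D = +0.084239-0.117058i
d^4_{2,1}: k∈[0..2] ⇒ -0.471318 +1.501793 -0.638036 = +0.392440;  D = +0.391848-0.021546i
d^4_{3,1}: k∈[0..1] ⇒ +0.703900 -0.747629 = -0.043728;  D = -0.029280-0.032479i
d^4_{4,1}: single k=0 term ⇒ -0.529783;  D = +0.083591-0.523147i
Y_4^{m'}(θ=0.3367,φ=6.1005) and Σ D·Y over m':
  (+0.2162+0.2593i)·(+0.0039+0.0035i)  (-0.0904+0.4528i)·(+0.0364+0.0222i)  (-0.1472+0.0770i)·(+0.1786+0.0683i)  (+0.2672+0.1162i)·(+0.4694+0.0867i)  (+0.0850+0.3093i)·(+0.4285+0.0000i)  (+0.0842-0.1171i)·(-0.4694+0.0867i)  (+0.3918-0.0215i)·(+0.1786-0.0683i)  (-0.0293-0.0325i)·(-0.0364+0.0222i)  (+0.0836-0.5231i)·(+0.0039-0.0035i)
Y_4^1(R⁻¹ n̂) = +0.146204+0.260049i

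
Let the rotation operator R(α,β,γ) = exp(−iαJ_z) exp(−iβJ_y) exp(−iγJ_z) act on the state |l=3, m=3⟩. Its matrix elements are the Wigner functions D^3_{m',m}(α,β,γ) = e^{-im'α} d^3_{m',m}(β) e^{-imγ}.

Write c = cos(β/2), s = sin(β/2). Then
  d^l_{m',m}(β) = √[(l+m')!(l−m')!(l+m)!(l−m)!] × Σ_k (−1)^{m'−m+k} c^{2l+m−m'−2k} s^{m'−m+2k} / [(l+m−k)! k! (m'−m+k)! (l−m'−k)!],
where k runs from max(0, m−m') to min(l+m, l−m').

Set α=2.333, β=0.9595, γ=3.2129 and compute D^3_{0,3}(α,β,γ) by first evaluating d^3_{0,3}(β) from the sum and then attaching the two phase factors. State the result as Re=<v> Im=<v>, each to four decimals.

Re=-0.3000 Im=0.0652

D^3_{0,3}(2.333,0.9595,3.2129) = e^{-i·0·2.333}·d^3_{0,3}(0.9595)·e^{-i·3·3.2129}. Compute d first:
With c≡cos(β/2)=0.887110 and s≡sin(β/2)=0.461557, N=[6·6·720·1]^{1/2}=160.996894
Admissible k: 3..3 (factorial args all ≥0)
  k=3: (−1)^0·160.9969/(36)·0.8871^3·0.4616^3 = +0.306991
d^3_{0,3}(0.9595) = +0.306991
Phases: e^{-i·(0)·2.333}=+1.000000+0.000000i, e^{-i·(3)·3.2129}=-0.977206+0.212294i ⇒ D=-0.299993+0.065172i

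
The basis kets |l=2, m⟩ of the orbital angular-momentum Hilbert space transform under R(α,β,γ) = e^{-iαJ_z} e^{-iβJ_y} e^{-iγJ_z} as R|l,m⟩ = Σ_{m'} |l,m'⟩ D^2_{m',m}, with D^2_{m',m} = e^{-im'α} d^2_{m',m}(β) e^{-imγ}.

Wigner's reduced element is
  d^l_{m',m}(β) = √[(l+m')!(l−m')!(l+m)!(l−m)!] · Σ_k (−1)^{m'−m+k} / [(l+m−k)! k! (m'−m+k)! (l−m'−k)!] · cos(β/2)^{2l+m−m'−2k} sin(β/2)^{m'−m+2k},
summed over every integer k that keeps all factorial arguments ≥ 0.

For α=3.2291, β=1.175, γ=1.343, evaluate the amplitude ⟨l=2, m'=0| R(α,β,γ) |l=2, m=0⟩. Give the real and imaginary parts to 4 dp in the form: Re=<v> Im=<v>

Split into d^2_{0,0}(β=1.175) × two z-phases.
c=cos(1.175/2)=0.832329, s=sin(1.175/2)=0.554282; N=√[2·2·2·2]=4.000000
Admissible k: 0..2 (factorial args all ≥0)
  k=0: (−1)^0·4.0000/(4)·0.8323^4·0.5543^0 = +0.479932
  k=1: (−1)^1·4.0000/(1)·0.8323^2·0.5543^2 = -0.851357
  k=2: (−1)^2·4.0000/(4)·0.8323^0·0.5543^4 = +0.094389
d^2_{0,0}(1.175) = +0.479932 -0.851357 +0.094389 = -0.277035
Phases: e^{-i·(0)·3.2291}=+1.000000+0.000000i, e^{-i·(0)·1.343}=+1.000000+0.000000i ⇒ D=-0.277035+0.000000i

Re=-0.2770 Im=0.0000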